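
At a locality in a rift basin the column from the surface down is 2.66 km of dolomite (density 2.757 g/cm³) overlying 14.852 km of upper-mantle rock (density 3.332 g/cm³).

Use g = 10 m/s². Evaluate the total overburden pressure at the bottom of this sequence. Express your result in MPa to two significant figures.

570 MPa

dolomite: 2757 kg/m³ × 10 m/s² × 2660 m = 7.334×10^7 Pa = 73.34 MPa
upper-mantle rock: 3332 kg/m³ × 10 m/s² × 14852 m = 4.949×10^8 Pa = 494.9 MPa
Total = 73.34 + 494.9 = 568.20 MPa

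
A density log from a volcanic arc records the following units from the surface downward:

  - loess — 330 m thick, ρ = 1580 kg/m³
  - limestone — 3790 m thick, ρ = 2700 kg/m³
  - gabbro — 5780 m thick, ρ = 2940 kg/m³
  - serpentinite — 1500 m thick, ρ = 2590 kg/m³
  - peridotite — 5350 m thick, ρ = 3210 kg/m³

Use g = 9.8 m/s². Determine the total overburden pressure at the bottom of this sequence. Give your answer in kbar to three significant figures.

4.78 kbar

loess: 1580 kg/m³ × 9.8 m/s² × 330 m = 5.110×10^6 Pa = 0.05110 kbar
limestone: 2700 kg/m³ × 9.8 m/s² × 3790 m = 1.003×10^8 Pa = 1.003 kbar
gabbro: 2940 kg/m³ × 9.8 m/s² × 5780 m = 1.665×10^8 Pa = 1.665 kbar
serpentinite: 2590 kg/m³ × 9.8 m/s² × 1500 m = 3.807×10^7 Pa = 0.3807 kbar
peridotite: 3210 kg/m³ × 9.8 m/s² × 5350 m = 1.683×10^8 Pa = 1.683 kbar
Total = 0.05110 + 1.003 + 1.665 + 0.3807 + 1.683 = 4.7830 kbar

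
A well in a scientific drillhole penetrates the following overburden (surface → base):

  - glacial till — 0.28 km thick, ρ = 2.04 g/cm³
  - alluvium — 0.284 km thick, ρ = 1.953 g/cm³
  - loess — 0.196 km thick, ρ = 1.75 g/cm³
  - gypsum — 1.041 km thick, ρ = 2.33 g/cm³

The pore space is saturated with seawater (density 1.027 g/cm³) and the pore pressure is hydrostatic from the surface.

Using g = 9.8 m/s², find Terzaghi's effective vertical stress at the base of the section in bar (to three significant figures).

Overburden (lithostatic) stress σ_v:
glacial till: 2040 kg/m³ × 9.8 m/s² × 280 m = 5.598×10^6 Pa = 5.598 MPa
alluvium: 1953 kg/m³ × 9.8 m/s² × 284 m = 5.436×10^6 Pa = 5.436 MPa
loess: 1750 kg/m³ × 9.8 m/s² × 196 m = 3.361×10^6 Pa = 3.361 MPa
gypsum: 2330 kg/m³ × 9.8 m/s² × 1041 m = 2.377×10^7 Pa = 23.77 MPa
Total = 5.598 + 5.436 + 3.361 + 23.77 = 38.165 MPa
Pore pressure P_p = 1027 kg/m³ × 9.8 m/s² × 1801 m = 1.813×10^7 Pa = 18.13 MPa
Effective stress σ' = σ_v − P_p = 38.16 − 18.13 = 20.039 MPa = 200.39 bar

200 bar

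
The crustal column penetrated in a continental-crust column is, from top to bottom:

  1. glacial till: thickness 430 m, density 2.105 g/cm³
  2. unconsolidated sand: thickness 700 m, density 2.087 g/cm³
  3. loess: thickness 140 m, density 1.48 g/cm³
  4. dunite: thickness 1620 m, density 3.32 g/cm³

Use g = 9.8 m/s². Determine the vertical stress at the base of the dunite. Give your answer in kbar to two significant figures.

glacial till: 2105 kg/m³ × 9.8 m/s² × 430 m = 8.870×10^6 Pa = 0.08870 kbar
unconsolidated sand: 2087 kg/m³ × 9.8 m/s² × 700 m = 1.432×10^7 Pa = 0.1432 kbar
loess: 1480 kg/m³ × 9.8 m/s² × 140 m = 2.031×10^6 Pa = 0.02031 kbar
dunite: 3320 kg/m³ × 9.8 m/s² × 1620 m = 5.271×10^7 Pa = 0.5271 kbar
Total = 0.08870 + 0.1432 + 0.02031 + 0.5271 = 0.77926 kbar

0.78 kbar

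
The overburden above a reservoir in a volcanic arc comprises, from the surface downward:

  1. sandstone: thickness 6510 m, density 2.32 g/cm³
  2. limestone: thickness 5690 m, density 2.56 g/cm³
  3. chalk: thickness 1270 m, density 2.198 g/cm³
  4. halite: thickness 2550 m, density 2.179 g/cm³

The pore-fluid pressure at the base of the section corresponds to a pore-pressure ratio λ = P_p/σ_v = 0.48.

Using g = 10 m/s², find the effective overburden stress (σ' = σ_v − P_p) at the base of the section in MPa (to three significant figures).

198 MPa

Overburden (lithostatic) stress σ_v:
sandstone: 2320 kg/m³ × 10 m/s² × 6510 m = 1.510×10^8 Pa = 151.0 MPa
limestone: 2560 kg/m³ × 10 m/s² × 5690 m = 1.457×10^8 Pa = 145.7 MPa
chalk: 2198 kg/m³ × 10 m/s² × 1270 m = 2.791×10^7 Pa = 27.91 MPa
halite: 2179 kg/m³ × 10 m/s² × 2550 m = 5.556×10^7 Pa = 55.56 MPa
Total = 151.0 + 145.7 + 27.91 + 55.56 = 380.18 MPa
Pore pressure P_p = λ·σ_v = 0.48 × 380.2 MPa = 182.5 MPa
Effective stress σ' = σ_v − P_p = 380.2 − 182.5 = 197.69 MPa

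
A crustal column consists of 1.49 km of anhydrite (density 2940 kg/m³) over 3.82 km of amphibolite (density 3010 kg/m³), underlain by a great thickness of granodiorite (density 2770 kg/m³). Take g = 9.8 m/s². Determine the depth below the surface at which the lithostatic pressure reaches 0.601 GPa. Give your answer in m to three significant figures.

Pressure at base of upper layers: 2940×9.8×1490 + 3010×9.8×3820 = 1.556×10^8 Pa = 0.1556 GPa
Remaining pressure to be supplied by granodiorite: 6.010×10^8 − 1.556×10^8 = 4.454×10^8 Pa
Additional depth in granodiorite = 4.454×10^8 Pa / (2770 kg/m³ × 9.8 m/s²) = 16407 m
Total depth = 5310 m + 16407 m = 21717 m

21700 m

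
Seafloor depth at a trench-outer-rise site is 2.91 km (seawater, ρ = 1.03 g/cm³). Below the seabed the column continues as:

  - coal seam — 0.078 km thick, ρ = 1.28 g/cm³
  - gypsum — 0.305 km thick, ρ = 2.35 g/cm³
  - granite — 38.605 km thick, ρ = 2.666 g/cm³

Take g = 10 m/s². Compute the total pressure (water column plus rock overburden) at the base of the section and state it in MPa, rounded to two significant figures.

seawater: 1030 kg/m³ × 10 m/s² × 2910 m = 2.997×10^7 Pa = 29.97 MPa
coal seam: 1280 kg/m³ × 10 m/s² × 78 m = 9.984×10^5 Pa = 0.9984 MPa
gypsum: 2350 kg/m³ × 10 m/s² × 305 m = 7.168×10^6 Pa = 7.168 MPa
granite: 2666 kg/m³ × 10 m/s² × 38605 m = 1.029×10^9 Pa = 1029 MPa
Total = 29.97 + 0.9984 + 7.168 + 1029 = 1067.3 MPa

1100 MPa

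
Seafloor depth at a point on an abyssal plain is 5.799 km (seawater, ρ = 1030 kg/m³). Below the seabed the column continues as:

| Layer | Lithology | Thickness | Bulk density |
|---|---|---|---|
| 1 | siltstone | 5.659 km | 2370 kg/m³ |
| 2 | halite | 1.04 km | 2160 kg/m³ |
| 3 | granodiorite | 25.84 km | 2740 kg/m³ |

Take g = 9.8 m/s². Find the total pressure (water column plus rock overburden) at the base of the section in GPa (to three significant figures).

seawater: 1030 kg/m³ × 9.8 m/s² × 5799 m = 5.854×10^7 Pa = 0.05854 GPa
siltstone: 2370 kg/m³ × 9.8 m/s² × 5659 m = 1.314×10^8 Pa = 0.1314 GPa
halite: 2160 kg/m³ × 9.8 m/s² × 1040 m = 2.201×10^7 Pa = 0.02201 GPa
granodiorite: 2740 kg/m³ × 9.8 m/s² × 25840 m = 6.939×10^8 Pa = 0.6939 GPa
Total = 0.05854 + 0.1314 + 0.02201 + 0.6939 = 0.90584 GPa

0.906 GPa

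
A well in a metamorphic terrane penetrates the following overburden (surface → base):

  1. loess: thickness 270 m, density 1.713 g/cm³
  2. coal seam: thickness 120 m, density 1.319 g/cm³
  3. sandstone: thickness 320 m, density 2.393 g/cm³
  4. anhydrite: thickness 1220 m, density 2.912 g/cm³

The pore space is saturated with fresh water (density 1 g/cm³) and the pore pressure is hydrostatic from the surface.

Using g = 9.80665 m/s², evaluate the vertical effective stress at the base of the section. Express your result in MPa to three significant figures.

29.5 MPa

Overburden (lithostatic) stress σ_v:
loess: 1713 kg/m³ × 9.80665 m/s² × 270 m = 4.536×10^6 Pa = 4.536 MPa
coal seam: 1319 kg/m³ × 9.80665 m/s² × 120 m = 1.552×10^6 Pa = 1.552 MPa
sandstone: 2393 kg/m³ × 9.80665 m/s² × 320 m = 7.510×10^6 Pa = 7.510 MPa
anhydrite: 2912 kg/m³ × 9.80665 m/s² × 1220 m = 3.484×10^7 Pa = 34.84 MPa
Total = 4.536 + 1.552 + 7.510 + 34.84 = 48.437 MPa
Pore pressure P_p = 1000 kg/m³ × 9.80665 m/s² × 1930 m = 1.893×10^7 Pa = 18.93 MPa
Effective stress σ' = σ_v − P_p = 48.44 − 18.93 = 29.510 MPa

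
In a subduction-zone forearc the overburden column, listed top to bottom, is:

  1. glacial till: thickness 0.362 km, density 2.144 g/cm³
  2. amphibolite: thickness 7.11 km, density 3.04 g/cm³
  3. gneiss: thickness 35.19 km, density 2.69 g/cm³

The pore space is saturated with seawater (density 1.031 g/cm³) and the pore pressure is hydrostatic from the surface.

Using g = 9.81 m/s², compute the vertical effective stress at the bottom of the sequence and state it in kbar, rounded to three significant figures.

7.17 kbar

Overburden (lithostatic) stress σ_v:
glacial till: 2144 kg/m³ × 9.81 m/s² × 362 m = 7.614×10^6 Pa = 7.614 MPa
amphibolite: 3040 kg/m³ × 9.81 m/s² × 7110 m = 2.120×10^8 Pa = 212.0 MPa
gneiss: 2690 kg/m³ × 9.81 m/s² × 35190 m = 9.286×10^8 Pa = 928.6 MPa
Total = 7.614 + 212.0 + 928.6 = 1148.3 MPa
Pore pressure P_p = 1031 kg/m³ × 9.81 m/s² × 42662 m = 4.315×10^8 Pa = 431.5 MPa
Effective stress σ' = σ_v − P_p = 1148 − 431.5 = 716.79 MPa = 7.1679 kbar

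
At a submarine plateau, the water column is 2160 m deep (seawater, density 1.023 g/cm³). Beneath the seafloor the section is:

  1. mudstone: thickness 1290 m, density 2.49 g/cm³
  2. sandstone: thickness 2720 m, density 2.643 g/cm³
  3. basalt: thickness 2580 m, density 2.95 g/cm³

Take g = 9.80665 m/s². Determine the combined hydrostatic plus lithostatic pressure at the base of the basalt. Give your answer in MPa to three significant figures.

198 MPa

seawater: 1023 kg/m³ × 9.80665 m/s² × 2160 m = 2.167×10^7 Pa = 21.67 MPa
mudstone: 2490 kg/m³ × 9.80665 m/s² × 1290 m = 3.150×10^7 Pa = 31.50 MPa
sandstone: 2643 kg/m³ × 9.80665 m/s² × 2720 m = 7.050×10^7 Pa = 70.50 MPa
basalt: 2950 kg/m³ × 9.80665 m/s² × 2580 m = 7.464×10^7 Pa = 74.64 MPa
Total = 21.67 + 31.50 + 70.50 + 74.64 = 198.31 MPa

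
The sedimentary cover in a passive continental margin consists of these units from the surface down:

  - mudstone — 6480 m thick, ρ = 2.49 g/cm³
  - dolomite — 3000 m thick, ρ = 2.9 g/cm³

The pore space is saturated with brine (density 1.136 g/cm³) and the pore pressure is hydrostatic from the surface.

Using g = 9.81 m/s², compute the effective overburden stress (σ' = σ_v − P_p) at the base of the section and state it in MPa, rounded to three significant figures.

138 MPa

Overburden (lithostatic) stress σ_v:
mudstone: 2490 kg/m³ × 9.81 m/s² × 6480 m = 1.583×10^8 Pa = 158.3 MPa
dolomite: 2900 kg/m³ × 9.81 m/s² × 3000 m = 8.535×10^7 Pa = 85.35 MPa
Total = 158.3 + 85.35 = 243.63 MPa
Pore pressure P_p = 1136 kg/m³ × 9.81 m/s² × 9480 m = 1.056×10^8 Pa = 105.6 MPa
Effective stress σ' = σ_v − P_p = 243.6 − 105.6 = 137.99 MPa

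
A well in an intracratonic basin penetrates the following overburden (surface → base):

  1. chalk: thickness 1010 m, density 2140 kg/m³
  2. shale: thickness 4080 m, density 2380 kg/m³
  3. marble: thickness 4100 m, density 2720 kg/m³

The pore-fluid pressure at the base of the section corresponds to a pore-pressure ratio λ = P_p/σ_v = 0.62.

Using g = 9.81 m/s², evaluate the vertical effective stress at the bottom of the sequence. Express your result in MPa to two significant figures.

Overburden (lithostatic) stress σ_v:
chalk: 2140 kg/m³ × 9.81 m/s² × 1010 m = 2.120×10^7 Pa = 21.20 MPa
shale: 2380 kg/m³ × 9.81 m/s² × 4080 m = 9.526×10^7 Pa = 95.26 MPa
marble: 2720 kg/m³ × 9.81 m/s² × 4100 m = 1.094×10^8 Pa = 109.4 MPa
Total = 21.20 + 95.26 + 109.4 = 225.86 MPa
Pore pressure P_p = λ·σ_v = 0.62 × 225.9 MPa = 140.0 MPa
Effective stress σ' = σ_v − P_p = 225.9 − 140.0 = 85.828 MPa

86 MPa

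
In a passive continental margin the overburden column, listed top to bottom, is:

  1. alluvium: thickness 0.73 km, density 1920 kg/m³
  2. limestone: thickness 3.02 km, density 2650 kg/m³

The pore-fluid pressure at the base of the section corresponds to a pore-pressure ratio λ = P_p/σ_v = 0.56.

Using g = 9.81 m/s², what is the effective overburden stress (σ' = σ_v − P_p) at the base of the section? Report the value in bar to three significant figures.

Overburden (lithostatic) stress σ_v:
alluvium: 1920 kg/m³ × 9.81 m/s² × 730 m = 1.375×10^7 Pa = 13.75 MPa
limestone: 2650 kg/m³ × 9.81 m/s² × 3020 m = 7.851×10^7 Pa = 78.51 MPa
Total = 13.75 + 78.51 = 92.259 MPa
Pore pressure P_p = λ·σ_v = 0.56 × 92.26 MPa = 51.67 MPa
Effective stress σ' = σ_v − P_p = 92.26 − 51.67 = 40.594 MPa = 405.94 bar

406 bar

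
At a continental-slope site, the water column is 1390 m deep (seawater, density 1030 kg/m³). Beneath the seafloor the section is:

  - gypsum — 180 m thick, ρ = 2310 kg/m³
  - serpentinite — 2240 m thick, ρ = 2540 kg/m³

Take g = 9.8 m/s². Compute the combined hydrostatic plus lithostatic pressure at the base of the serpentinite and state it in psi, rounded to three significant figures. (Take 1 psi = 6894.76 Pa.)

seawater: 1030 kg/m³ × 9.8 m/s² × 1390 m = 1.403×10^7 Pa = 2035 psi
gypsum: 2310 kg/m³ × 9.8 m/s² × 180 m = 4.075×10^6 Pa = 591.0 psi
serpentinite: 2540 kg/m³ × 9.8 m/s² × 2240 m = 5.576×10^7 Pa = 8087 psi
Total = 2035 + 591.0 + 8087 = 10713 psi

10700 psi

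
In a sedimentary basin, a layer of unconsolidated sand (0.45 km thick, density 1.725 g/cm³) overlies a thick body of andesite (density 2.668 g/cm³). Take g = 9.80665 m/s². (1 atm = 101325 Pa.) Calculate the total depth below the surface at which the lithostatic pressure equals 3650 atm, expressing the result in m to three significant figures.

14300 m

Pressure at base of upper layers: 1725×9.80665×450 = 7.612×10^6 Pa = 75.13 atm
Remaining pressure to be supplied by andesite: 3.698×10^8 − 7.612×10^6 = 3.622×10^8 Pa
Additional depth in andesite = 3.622×10^8 Pa / (2668 kg/m³ × 9.80665 m/s²) = 13844 m
Total depth = 450 m + 13844 m = 14294 m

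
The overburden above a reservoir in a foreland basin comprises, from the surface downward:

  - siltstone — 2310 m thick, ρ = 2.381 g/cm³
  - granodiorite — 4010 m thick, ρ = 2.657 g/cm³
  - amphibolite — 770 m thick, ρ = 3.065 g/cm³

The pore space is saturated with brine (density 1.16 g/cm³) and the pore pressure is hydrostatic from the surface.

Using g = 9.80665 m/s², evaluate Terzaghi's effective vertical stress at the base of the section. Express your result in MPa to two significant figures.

100 MPa

Overburden (lithostatic) stress σ_v:
siltstone: 2381 kg/m³ × 9.80665 m/s² × 2310 m = 5.394×10^7 Pa = 53.94 MPa
granodiorite: 2657 kg/m³ × 9.80665 m/s² × 4010 m = 1.045×10^8 Pa = 104.5 MPa
amphibolite: 3065 kg/m³ × 9.80665 m/s² × 770 m = 2.314×10^7 Pa = 23.14 MPa
Total = 53.94 + 104.5 + 23.14 = 181.57 MPa
Pore pressure P_p = 1160 kg/m³ × 9.80665 m/s² × 7090 m = 8.065×10^7 Pa = 80.65 MPa
Effective stress σ' = σ_v − P_p = 181.6 − 80.65 = 100.91 MPa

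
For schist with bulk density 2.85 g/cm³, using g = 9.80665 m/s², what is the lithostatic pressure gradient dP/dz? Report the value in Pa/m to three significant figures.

dP/dz = ρg = 2850 kg/m³ × 9.80665 m/s² = 27949 Pa/m

27900 Pa/m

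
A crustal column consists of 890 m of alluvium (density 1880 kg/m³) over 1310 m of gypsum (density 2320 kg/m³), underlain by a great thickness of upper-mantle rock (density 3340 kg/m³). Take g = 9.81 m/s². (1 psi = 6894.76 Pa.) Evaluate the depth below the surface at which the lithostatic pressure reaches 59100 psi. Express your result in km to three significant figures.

13.2 km

Pressure at base of upper layers: 1880×9.81×890 + 2320×9.81×1310 = 4.623×10^7 Pa = 6705 psi
Remaining pressure to be supplied by upper-mantle rock: 4.075×10^8 − 4.623×10^7 = 3.613×10^8 Pa
Additional depth in upper-mantle rock = 3.613×10^8 Pa / (3340 kg/m³ × 9.81 m/s²) = 11025 m
Total depth = 2200 m + 11025 m = 13225 m
= 13.225 km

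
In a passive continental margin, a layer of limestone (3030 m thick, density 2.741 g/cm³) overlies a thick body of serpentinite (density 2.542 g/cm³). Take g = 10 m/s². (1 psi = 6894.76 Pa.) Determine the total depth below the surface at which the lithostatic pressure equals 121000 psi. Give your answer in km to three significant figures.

32.6 km

Pressure at base of upper layers: 2741×10×3030 = 8.305×10^7 Pa = 12046 psi
Remaining pressure to be supplied by serpentinite: 8.343×10^8 − 8.305×10^7 = 7.512×10^8 Pa
Additional depth in serpentinite = 7.512×10^8 Pa / (2542 kg/m³ × 10 m/s²) = 29552 m
Total depth = 3030 m + 29552 m = 32582 m
= 32.582 km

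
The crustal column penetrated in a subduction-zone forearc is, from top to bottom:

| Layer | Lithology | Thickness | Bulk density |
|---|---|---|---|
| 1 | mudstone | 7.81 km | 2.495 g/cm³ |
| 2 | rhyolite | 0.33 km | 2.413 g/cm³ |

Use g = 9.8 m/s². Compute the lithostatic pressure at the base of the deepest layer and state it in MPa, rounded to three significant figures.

199 MPa

mudstone: 2495 kg/m³ × 9.8 m/s² × 7810 m = 1.910×10^8 Pa = 191.0 MPa
rhyolite: 2413 kg/m³ × 9.8 m/s² × 330 m = 7.804×10^6 Pa = 7.804 MPa
Total = 191.0 + 7.804 = 198.77 MPa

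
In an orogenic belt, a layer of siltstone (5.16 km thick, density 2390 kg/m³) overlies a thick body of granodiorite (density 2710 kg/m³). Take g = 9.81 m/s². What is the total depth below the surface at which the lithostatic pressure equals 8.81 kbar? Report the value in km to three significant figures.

Pressure at base of upper layers: 2390×9.81×5160 = 1.210×10^8 Pa = 1.210 kbar
Remaining pressure to be supplied by granodiorite: 8.810×10^8 − 1.210×10^8 = 7.600×10^8 Pa
Additional depth in granodiorite = 7.600×10^8 Pa / (2710 kg/m³ × 9.81 m/s²) = 28588 m
Total depth = 5160 m + 28588 m = 33748 m
= 33.748 km

33.7 km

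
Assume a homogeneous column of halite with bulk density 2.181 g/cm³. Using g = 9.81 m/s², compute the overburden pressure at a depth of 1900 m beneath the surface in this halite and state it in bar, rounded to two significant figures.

halite: 2181 kg/m³ × 9.81 m/s² × 1900 m = 4.065×10^7 Pa = 406.5 bar

410 bar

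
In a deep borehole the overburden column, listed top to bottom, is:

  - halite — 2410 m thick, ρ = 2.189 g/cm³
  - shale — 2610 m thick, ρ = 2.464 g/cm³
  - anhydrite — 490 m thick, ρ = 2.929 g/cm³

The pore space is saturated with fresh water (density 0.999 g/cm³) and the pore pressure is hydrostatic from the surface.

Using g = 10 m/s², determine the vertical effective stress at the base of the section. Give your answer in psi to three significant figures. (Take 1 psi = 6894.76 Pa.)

11100 psi

Overburden (lithostatic) stress σ_v:
halite: 2189 kg/m³ × 10 m/s² × 2410 m = 5.275×10^7 Pa = 52.75 MPa
shale: 2464 kg/m³ × 10 m/s² × 2610 m = 6.431×10^7 Pa = 64.31 MPa
anhydrite: 2929 kg/m³ × 10 m/s² × 490 m = 1.435×10^7 Pa = 14.35 MPa
Total = 52.75 + 64.31 + 14.35 = 131.42 MPa
Pore pressure P_p = 999 kg/m³ × 10 m/s² × 5510 m = 5.504×10^7 Pa = 55.04 MPa
Effective stress σ' = σ_v − P_p = 131.4 − 55.04 = 76.373 MPa = 11077 psi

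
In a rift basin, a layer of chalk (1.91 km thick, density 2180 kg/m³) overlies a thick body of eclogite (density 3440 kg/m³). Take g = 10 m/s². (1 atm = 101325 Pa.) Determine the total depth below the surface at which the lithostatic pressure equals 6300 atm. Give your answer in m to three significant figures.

Pressure at base of upper layers: 2180×10×1910 = 4.164×10^7 Pa = 410.9 atm
Remaining pressure to be supplied by eclogite: 6.383×10^8 − 4.164×10^7 = 5.967×10^8 Pa
Additional depth in eclogite = 5.967×10^8 Pa / (3440 kg/m³ × 10 m/s²) = 17346 m
Total depth = 1910 m + 17346 m = 19256 m

19300 m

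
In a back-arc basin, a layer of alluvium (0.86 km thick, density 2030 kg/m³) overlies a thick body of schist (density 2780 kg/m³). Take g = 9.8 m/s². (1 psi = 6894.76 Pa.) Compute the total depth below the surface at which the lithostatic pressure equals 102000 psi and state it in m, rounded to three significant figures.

26000 m

Pressure at base of upper layers: 2030×9.8×860 = 1.711×10^7 Pa = 2481 psi
Remaining pressure to be supplied by schist: 7.033×10^8 − 1.711×10^7 = 6.862×10^8 Pa
Additional depth in schist = 6.862×10^8 Pa / (2780 kg/m³ × 9.8 m/s²) = 25186 m
Total depth = 860 m + 25186 m = 26046 m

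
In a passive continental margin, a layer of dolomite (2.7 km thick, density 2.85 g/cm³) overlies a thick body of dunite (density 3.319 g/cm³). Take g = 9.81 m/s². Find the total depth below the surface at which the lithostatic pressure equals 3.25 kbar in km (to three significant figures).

10.4 km

Pressure at base of upper layers: 2850×9.81×2700 = 7.549×10^7 Pa = 0.7549 kbar
Remaining pressure to be supplied by dunite: 3.250×10^8 − 7.549×10^7 = 2.495×10^8 Pa
Additional depth in dunite = 2.495×10^8 Pa / (3319 kg/m³ × 9.81 m/s²) = 7663.3 m
Total depth = 2700 m + 7663.3 m = 10363 m
= 10.363 km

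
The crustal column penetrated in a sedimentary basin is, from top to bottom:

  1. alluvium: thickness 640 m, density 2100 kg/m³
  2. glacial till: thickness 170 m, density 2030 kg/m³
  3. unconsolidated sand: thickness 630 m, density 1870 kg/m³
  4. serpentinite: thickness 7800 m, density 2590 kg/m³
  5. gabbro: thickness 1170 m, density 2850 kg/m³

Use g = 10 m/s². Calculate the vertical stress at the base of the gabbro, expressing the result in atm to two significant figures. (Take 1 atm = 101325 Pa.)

alluvium: 2100 kg/m³ × 10 m/s² × 640 m = 1.344×10^7 Pa = 132.6 atm
glacial till: 2030 kg/m³ × 10 m/s² × 170 m = 3.451×10^6 Pa = 34.06 atm
unconsolidated sand: 1870 kg/m³ × 10 m/s² × 630 m = 1.178×10^7 Pa = 116.3 atm
serpentinite: 2590 kg/m³ × 10 m/s² × 7800 m = 2.020×10^8 Pa = 1994 atm
gabbro: 2850 kg/m³ × 10 m/s² × 1170 m = 3.334×10^7 Pa = 329.1 atm
Total = 132.6 + 34.06 + 116.3 + 1994 + 329.1 = 2605.8 atm

2600 atm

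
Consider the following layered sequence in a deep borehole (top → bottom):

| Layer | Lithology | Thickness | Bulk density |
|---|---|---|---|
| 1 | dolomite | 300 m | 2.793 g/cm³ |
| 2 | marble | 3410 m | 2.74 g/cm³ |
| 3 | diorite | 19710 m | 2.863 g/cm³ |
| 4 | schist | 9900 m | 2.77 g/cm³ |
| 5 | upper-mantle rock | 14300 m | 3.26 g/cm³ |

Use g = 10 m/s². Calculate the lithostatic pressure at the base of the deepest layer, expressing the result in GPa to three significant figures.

1.41 GPa

dolomite: 2793 kg/m³ × 10 m/s² × 300 m = 8.379×10^6 Pa = 8.379×10^-3 GPa
marble: 2740 kg/m³ × 10 m/s² × 3410 m = 9.343×10^7 Pa = 0.09343 GPa
diorite: 2863 kg/m³ × 10 m/s² × 19710 m = 5.643×10^8 Pa = 0.5643 GPa
schist: 2770 kg/m³ × 10 m/s² × 9900 m = 2.742×10^8 Pa = 0.2742 GPa
upper-mantle rock: 3260 kg/m³ × 10 m/s² × 14300 m = 4.662×10^8 Pa = 0.4662 GPa
Total = 8.379×10^-3 + 0.09343 + 0.5643 + 0.2742 + 0.4662 = 1.4065 GPa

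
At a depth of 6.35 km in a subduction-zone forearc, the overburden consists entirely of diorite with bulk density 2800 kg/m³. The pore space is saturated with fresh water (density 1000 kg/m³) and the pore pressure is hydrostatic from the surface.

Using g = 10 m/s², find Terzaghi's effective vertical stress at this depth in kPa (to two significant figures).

Overburden (lithostatic) stress σ_v:
diorite: 2800 kg/m³ × 10 m/s² × 6350 m = 1.778×10^8 Pa = 177.8 MPa
Pore pressure P_p = 1000 kg/m³ × 10 m/s² × 6350 m = 6.350×10^7 Pa = 63.50 MPa
Effective stress σ' = σ_v − P_p = 177.8 − 63.50 = 114.30 MPa = 1.1430×10^5 kPa

110000 kPa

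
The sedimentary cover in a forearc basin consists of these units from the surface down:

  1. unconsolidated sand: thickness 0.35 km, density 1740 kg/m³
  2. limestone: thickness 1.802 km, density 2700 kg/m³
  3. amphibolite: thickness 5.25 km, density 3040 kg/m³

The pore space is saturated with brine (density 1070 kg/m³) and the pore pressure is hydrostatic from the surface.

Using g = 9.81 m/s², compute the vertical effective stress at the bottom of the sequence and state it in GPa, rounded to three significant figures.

0.133 GPa

Overburden (lithostatic) stress σ_v:
unconsolidated sand: 1740 kg/m³ × 9.81 m/s² × 350 m = 5.974×10^6 Pa = 5.974 MPa
limestone: 2700 kg/m³ × 9.81 m/s² × 1802 m = 4.773×10^7 Pa = 47.73 MPa
amphibolite: 3040 kg/m³ × 9.81 m/s² × 5250 m = 1.566×10^8 Pa = 156.6 MPa
Total = 5.974 + 47.73 + 156.6 = 210.27 MPa
Pore pressure P_p = 1070 kg/m³ × 9.81 m/s² × 7402 m = 7.770×10^7 Pa = 77.70 MPa
Effective stress σ' = σ_v − P_p = 210.3 − 77.70 = 132.57 MPa = 0.13257 GPa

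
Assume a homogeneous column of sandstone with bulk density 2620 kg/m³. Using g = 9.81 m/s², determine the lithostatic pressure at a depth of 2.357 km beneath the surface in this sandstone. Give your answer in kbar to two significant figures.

sandstone: 2620 kg/m³ × 9.81 m/s² × 2357 m = 6.058×10^7 Pa = 0.6058 kbar

0.61 kbar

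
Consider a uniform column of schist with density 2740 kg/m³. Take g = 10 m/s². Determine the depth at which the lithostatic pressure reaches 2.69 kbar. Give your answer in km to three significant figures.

h = P/(ρg) = 2.69 kbar / (2740 kg/m³ × 10 m/s²) = 2.690×10^8 Pa / 27400 Pa/m = 9817.5 m
= 9.8175 km

9.82 km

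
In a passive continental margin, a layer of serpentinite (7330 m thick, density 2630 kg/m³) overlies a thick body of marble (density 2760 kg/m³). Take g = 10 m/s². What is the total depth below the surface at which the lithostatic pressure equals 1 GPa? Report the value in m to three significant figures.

36600 m

Pressure at base of upper layers: 2630×10×7330 = 1.928×10^8 Pa = 0.1928 GPa
Remaining pressure to be supplied by marble: 1.000×10^9 − 1.928×10^8 = 8.072×10^8 Pa
Additional depth in marble = 8.072×10^8 Pa / (2760 kg/m³ × 10 m/s²) = 29247 m
Total depth = 7330 m + 29247 m = 36577 m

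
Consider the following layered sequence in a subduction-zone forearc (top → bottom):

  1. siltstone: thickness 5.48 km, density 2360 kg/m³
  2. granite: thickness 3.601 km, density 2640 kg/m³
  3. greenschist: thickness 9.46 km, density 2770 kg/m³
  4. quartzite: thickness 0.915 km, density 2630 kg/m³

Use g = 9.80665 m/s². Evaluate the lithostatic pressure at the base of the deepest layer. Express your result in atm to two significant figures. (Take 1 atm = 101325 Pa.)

siltstone: 2360 kg/m³ × 9.80665 m/s² × 5480 m = 1.268×10^8 Pa = 1252 atm
granite: 2640 kg/m³ × 9.80665 m/s² × 3601 m = 9.323×10^7 Pa = 920.1 atm
greenschist: 2770 kg/m³ × 9.80665 m/s² × 9460 m = 2.570×10^8 Pa = 2536 atm
quartzite: 2630 kg/m³ × 9.80665 m/s² × 915 m = 2.360×10^7 Pa = 232.9 atm
Total = 1252 + 920.1 + 2536 + 232.9 = 4940.8 atm

4900 atm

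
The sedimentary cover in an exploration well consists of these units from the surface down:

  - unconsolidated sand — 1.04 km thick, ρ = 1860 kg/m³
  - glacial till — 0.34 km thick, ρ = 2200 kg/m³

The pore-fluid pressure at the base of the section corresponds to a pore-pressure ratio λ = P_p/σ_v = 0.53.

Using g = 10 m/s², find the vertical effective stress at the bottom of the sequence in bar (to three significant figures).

126 bar

Overburden (lithostatic) stress σ_v:
unconsolidated sand: 1860 kg/m³ × 10 m/s² × 1040 m = 1.934×10^7 Pa = 19.34 MPa
glacial till: 2200 kg/m³ × 10 m/s² × 340 m = 7.480×10^6 Pa = 7.480 MPa
Total = 19.34 + 7.480 = 26.824 MPa
Pore pressure P_p = λ·σ_v = 0.53 × 26.82 MPa = 14.22 MPa
Effective stress σ' = σ_v − P_p = 26.82 − 14.22 = 12.607 MPa = 126.07 bar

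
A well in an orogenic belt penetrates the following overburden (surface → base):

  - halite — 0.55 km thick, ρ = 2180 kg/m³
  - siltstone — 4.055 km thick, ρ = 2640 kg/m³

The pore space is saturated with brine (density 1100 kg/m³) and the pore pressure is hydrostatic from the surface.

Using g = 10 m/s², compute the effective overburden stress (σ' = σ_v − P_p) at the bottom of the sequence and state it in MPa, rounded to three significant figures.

68.4 MPa

Overburden (lithostatic) stress σ_v:
halite: 2180 kg/m³ × 10 m/s² × 550 m = 1.199×10^7 Pa = 11.99 MPa
siltstone: 2640 kg/m³ × 10 m/s² × 4055 m = 1.071×10^8 Pa = 107.1 MPa
Total = 11.99 + 107.1 = 119.04 MPa
Pore pressure P_p = 1100 kg/m³ × 10 m/s² × 4605 m = 5.066×10^7 Pa = 50.66 MPa
Effective stress σ' = σ_v − P_p = 119.0 − 50.66 = 68.387 MPa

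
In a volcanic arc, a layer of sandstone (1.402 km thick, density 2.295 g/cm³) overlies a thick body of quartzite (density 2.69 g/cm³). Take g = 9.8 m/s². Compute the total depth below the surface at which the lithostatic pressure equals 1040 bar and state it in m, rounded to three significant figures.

Pressure at base of upper layers: 2295×9.8×1402 = 3.153×10^7 Pa = 315.3 bar
Remaining pressure to be supplied by quartzite: 1.040×10^8 − 3.153×10^7 = 7.247×10^7 Pa
Additional depth in quartzite = 7.247×10^7 Pa / (2690 kg/m³ × 9.8 m/s²) = 2748.9 m
Total depth = 1402 m + 2748.9 m = 4150.9 m

4150 m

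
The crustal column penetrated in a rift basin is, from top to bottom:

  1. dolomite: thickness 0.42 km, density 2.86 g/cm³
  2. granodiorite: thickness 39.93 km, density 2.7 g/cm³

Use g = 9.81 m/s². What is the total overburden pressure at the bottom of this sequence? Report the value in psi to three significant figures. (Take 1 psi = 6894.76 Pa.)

155000 psi

dolomite: 2860 kg/m³ × 9.81 m/s² × 420 m = 1.178×10^7 Pa = 1709 psi
granodiorite: 2700 kg/m³ × 9.81 m/s² × 39930 m = 1.058×10^9 Pa = 1.534×10^5 psi
Total = 1709 + 1.534×10^5 = 1.5510×10^5 psi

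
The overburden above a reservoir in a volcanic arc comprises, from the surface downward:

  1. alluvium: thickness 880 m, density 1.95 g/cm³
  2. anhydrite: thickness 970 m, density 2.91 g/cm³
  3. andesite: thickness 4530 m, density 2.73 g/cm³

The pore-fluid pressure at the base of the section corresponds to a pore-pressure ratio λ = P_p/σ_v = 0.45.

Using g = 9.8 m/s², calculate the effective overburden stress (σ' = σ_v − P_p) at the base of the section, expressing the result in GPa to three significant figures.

Overburden (lithostatic) stress σ_v:
alluvium: 1950 kg/m³ × 9.8 m/s² × 880 m = 1.682×10^7 Pa = 16.82 MPa
anhydrite: 2910 kg/m³ × 9.8 m/s² × 970 m = 2.766×10^7 Pa = 27.66 MPa
andesite: 2730 kg/m³ × 9.8 m/s² × 4530 m = 1.212×10^8 Pa = 121.2 MPa
Total = 16.82 + 27.66 + 121.2 = 165.67 MPa
Pore pressure P_p = λ·σ_v = 0.45 × 165.7 MPa = 74.55 MPa
Effective stress σ' = σ_v − P_p = 165.7 − 74.55 = 91.121 MPa = 0.091121 GPa

0.0911 GPa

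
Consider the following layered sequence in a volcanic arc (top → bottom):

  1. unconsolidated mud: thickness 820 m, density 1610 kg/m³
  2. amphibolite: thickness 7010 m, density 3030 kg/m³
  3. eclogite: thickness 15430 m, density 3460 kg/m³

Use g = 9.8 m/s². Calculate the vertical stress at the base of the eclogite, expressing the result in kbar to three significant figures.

unconsolidated mud: 1610 kg/m³ × 9.8 m/s² × 820 m = 1.294×10^7 Pa = 0.1294 kbar
amphibolite: 3030 kg/m³ × 9.8 m/s² × 7010 m = 2.082×10^8 Pa = 2.082 kbar
eclogite: 3460 kg/m³ × 9.8 m/s² × 15430 m = 5.232×10^8 Pa = 5.232 kbar
Total = 0.1294 + 2.082 + 5.232 = 7.4429 kbar

7.44 kbar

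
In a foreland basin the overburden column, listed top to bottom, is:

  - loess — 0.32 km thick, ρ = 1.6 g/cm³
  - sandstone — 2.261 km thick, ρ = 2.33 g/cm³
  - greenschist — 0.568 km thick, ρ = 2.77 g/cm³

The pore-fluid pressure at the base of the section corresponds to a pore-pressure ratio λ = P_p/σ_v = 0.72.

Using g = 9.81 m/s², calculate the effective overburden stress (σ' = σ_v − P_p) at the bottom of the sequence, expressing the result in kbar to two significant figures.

Overburden (lithostatic) stress σ_v:
loess: 1600 kg/m³ × 9.81 m/s² × 320 m = 5.023×10^6 Pa = 5.023 MPa
sandstone: 2330 kg/m³ × 9.81 m/s² × 2261 m = 5.168×10^7 Pa = 51.68 MPa
greenschist: 2770 kg/m³ × 9.81 m/s² × 568 m = 1.543×10^7 Pa = 15.43 MPa
Total = 5.023 + 51.68 + 15.43 = 72.138 MPa
Pore pressure P_p = λ·σ_v = 0.72 × 72.14 MPa = 51.94 MPa
Effective stress σ' = σ_v − P_p = 72.14 − 51.94 = 20.199 MPa = 0.20199 kbar

0.20 kbar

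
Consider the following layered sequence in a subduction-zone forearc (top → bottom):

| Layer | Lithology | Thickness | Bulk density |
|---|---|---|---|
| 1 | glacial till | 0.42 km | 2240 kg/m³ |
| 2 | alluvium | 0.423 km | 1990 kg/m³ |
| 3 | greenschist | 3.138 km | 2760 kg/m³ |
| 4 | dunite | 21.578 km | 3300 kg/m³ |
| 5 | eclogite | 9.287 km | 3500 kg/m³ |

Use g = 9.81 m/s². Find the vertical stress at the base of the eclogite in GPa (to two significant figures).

glacial till: 2240 kg/m³ × 9.81 m/s² × 420 m = 9.229×10^6 Pa = 9.229×10^-3 GPa
alluvium: 1990 kg/m³ × 9.81 m/s² × 423 m = 8.258×10^6 Pa = 8.258×10^-3 GPa
greenschist: 2760 kg/m³ × 9.81 m/s² × 3138 m = 8.496×10^7 Pa = 0.08496 GPa
dunite: 3300 kg/m³ × 9.81 m/s² × 21578 m = 6.985×10^8 Pa = 0.6985 GPa
eclogite: 3500 kg/m³ × 9.81 m/s² × 9287 m = 3.189×10^8 Pa = 0.3189 GPa
Total = 9.229×10^-3 + 8.258×10^-3 + 0.08496 + 0.6985 + 0.3189 = 1.1199 GPa

1.1 GPa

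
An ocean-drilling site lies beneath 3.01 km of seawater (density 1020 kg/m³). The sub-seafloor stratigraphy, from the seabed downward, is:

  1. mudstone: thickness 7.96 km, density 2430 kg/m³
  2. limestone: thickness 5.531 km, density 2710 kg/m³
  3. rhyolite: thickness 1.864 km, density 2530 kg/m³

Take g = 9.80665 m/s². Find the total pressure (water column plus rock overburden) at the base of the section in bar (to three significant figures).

4130 bar

seawater: 1020 kg/m³ × 9.80665 m/s² × 3010 m = 3.011×10^7 Pa = 301.1 bar
mudstone: 2430 kg/m³ × 9.80665 m/s² × 7960 m = 1.897×10^8 Pa = 1897 bar
limestone: 2710 kg/m³ × 9.80665 m/s² × 5531 m = 1.470×10^8 Pa = 1470 bar
rhyolite: 2530 kg/m³ × 9.80665 m/s² × 1864 m = 4.625×10^7 Pa = 462.5 bar
Total = 301.1 + 1897 + 1470 + 462.5 = 4130.4 bar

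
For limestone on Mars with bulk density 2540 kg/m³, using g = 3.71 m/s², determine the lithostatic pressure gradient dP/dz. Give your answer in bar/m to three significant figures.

dP/dz = ρg = 2540 kg/m³ × 3.71 m/s² = 9423.4 Pa/m
= 9423.4 Pa/m × (1 bar/m / 1.0000×10^5 Pa/m) = 0.094234 bar/m

0.0942 bar/m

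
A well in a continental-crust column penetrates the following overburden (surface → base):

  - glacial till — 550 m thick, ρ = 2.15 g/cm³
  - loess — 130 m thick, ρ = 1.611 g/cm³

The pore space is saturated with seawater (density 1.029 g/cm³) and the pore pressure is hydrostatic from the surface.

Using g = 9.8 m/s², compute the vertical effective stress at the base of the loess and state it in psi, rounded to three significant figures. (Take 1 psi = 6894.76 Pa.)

Overburden (lithostatic) stress σ_v:
glacial till: 2150 kg/m³ × 9.8 m/s² × 550 m = 1.159×10^7 Pa = 11.59 MPa
loess: 1611 kg/m³ × 9.8 m/s² × 130 m = 2.052×10^6 Pa = 2.052 MPa
Total = 11.59 + 2.052 = 13.641 MPa
Pore pressure P_p = 1029 kg/m³ × 9.8 m/s² × 680 m = 6.857×10^6 Pa = 6.857 MPa
Effective stress σ' = σ_v − P_p = 13.64 − 6.857 = 6.7837 MPa = 983.89 psi

984 psi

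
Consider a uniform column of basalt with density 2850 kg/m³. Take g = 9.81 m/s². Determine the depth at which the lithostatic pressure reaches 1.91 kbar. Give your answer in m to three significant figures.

6830 m

h = P/(ρg) = 1.91 kbar / (2850 kg/m³ × 9.81 m/s²) = 1.910×10^8 Pa / 27958 Pa/m = 6831.6 m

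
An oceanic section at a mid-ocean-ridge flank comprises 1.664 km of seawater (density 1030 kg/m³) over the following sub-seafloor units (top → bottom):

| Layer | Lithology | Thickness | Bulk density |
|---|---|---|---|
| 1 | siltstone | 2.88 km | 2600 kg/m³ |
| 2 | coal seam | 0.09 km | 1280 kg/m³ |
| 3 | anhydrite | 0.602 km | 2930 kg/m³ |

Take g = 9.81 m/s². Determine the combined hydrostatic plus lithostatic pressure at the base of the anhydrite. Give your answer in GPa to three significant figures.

0.109 GPa

seawater: 1030 kg/m³ × 9.81 m/s² × 1664 m = 1.681×10^7 Pa = 0.01681 GPa
siltstone: 2600 kg/m³ × 9.81 m/s² × 2880 m = 7.346×10^7 Pa = 0.07346 GPa
coal seam: 1280 kg/m³ × 9.81 m/s² × 90 m = 1.130×10^6 Pa = 1.130×10^-3 GPa
anhydrite: 2930 kg/m³ × 9.81 m/s² × 602 m = 1.730×10^7 Pa = 0.01730 GPa
Total = 0.01681 + 0.07346 + 1.130×10^-3 + 0.01730 = 0.10870 GPa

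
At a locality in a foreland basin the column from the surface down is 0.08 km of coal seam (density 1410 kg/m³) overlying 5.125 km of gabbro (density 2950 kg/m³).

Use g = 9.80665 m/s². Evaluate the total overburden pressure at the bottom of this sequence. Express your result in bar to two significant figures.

coal seam: 1410 kg/m³ × 9.80665 m/s² × 80 m = 1.106×10^6 Pa = 11.06 bar
gabbro: 2950 kg/m³ × 9.80665 m/s² × 5125 m = 1.483×10^8 Pa = 1483 bar
Total = 11.06 + 1483 = 1493.7 bar

1500 bar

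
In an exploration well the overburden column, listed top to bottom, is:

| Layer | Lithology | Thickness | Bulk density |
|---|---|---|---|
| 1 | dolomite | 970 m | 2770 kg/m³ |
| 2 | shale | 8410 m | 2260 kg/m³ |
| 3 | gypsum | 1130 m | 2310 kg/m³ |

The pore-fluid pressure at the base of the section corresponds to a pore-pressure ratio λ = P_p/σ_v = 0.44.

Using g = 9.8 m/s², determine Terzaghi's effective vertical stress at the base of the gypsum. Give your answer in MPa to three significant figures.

Overburden (lithostatic) stress σ_v:
dolomite: 2770 kg/m³ × 9.8 m/s² × 970 m = 2.633×10^7 Pa = 26.33 MPa
shale: 2260 kg/m³ × 9.8 m/s² × 8410 m = 1.863×10^8 Pa = 186.3 MPa
gypsum: 2310 kg/m³ × 9.8 m/s² × 1130 m = 2.558×10^7 Pa = 25.58 MPa
Total = 26.33 + 186.3 + 25.58 = 238.18 MPa
Pore pressure P_p = λ·σ_v = 0.44 × 238.2 MPa = 104.8 MPa
Effective stress σ' = σ_v − P_p = 238.2 − 104.8 = 133.38 MPa

133 MPa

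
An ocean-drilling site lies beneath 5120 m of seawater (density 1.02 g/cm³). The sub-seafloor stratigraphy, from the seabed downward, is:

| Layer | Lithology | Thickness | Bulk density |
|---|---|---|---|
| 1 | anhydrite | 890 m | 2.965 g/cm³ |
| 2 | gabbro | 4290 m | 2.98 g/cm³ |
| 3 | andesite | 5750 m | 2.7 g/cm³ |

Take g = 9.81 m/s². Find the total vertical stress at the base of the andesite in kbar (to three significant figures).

3.55 kbar

seawater: 1020 kg/m³ × 9.81 m/s² × 5120 m = 5.123×10^7 Pa = 0.5123 kbar
anhydrite: 2965 kg/m³ × 9.81 m/s² × 890 m = 2.589×10^7 Pa = 0.2589 kbar
gabbro: 2980 kg/m³ × 9.81 m/s² × 4290 m = 1.254×10^8 Pa = 1.254 kbar
andesite: 2700 kg/m³ × 9.81 m/s² × 5750 m = 1.523×10^8 Pa = 1.523 kbar
Total = 0.5123 + 0.2589 + 1.254 + 1.523 = 3.5483 kbar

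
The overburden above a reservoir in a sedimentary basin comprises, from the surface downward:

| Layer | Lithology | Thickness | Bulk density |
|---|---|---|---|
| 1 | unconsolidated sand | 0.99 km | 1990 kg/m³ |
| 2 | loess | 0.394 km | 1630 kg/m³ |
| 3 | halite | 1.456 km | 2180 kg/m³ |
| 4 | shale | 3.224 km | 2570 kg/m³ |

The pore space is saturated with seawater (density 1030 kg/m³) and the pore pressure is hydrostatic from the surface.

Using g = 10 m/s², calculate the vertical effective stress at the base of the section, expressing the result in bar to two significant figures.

780 bar

Overburden (lithostatic) stress σ_v:
unconsolidated sand: 1990 kg/m³ × 10 m/s² × 990 m = 1.970×10^7 Pa = 19.70 MPa
loess: 1630 kg/m³ × 10 m/s² × 394 m = 6.422×10^6 Pa = 6.422 MPa
halite: 2180 kg/m³ × 10 m/s² × 1456 m = 3.174×10^7 Pa = 31.74 MPa
shale: 2570 kg/m³ × 10 m/s² × 3224 m = 8.286×10^7 Pa = 82.86 MPa
Total = 19.70 + 6.422 + 31.74 + 82.86 = 140.72 MPa
Pore pressure P_p = 1030 kg/m³ × 10 m/s² × 6064 m = 6.246×10^7 Pa = 62.46 MPa
Effective stress σ' = σ_v − P_p = 140.7 − 62.46 = 78.262 MPa = 782.62 bar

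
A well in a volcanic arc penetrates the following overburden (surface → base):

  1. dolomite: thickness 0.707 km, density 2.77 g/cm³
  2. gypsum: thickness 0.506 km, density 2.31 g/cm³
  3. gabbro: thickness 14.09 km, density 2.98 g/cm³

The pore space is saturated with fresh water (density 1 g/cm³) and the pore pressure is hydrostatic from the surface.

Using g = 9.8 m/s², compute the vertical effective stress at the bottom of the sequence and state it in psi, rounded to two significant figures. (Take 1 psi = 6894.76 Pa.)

42000 psi

Overburden (lithostatic) stress σ_v:
dolomite: 2770 kg/m³ × 9.8 m/s² × 707 m = 1.919×10^7 Pa = 19.19 MPa
gypsum: 2310 kg/m³ × 9.8 m/s² × 506 m = 1.145×10^7 Pa = 11.45 MPa
gabbro: 2980 kg/m³ × 9.8 m/s² × 14090 m = 4.115×10^8 Pa = 411.5 MPa
Total = 19.19 + 11.45 + 411.5 = 442.13 MPa
Pore pressure P_p = 1000 kg/m³ × 9.8 m/s² × 15303 m = 1.500×10^8 Pa = 150.0 MPa
Effective stress σ' = σ_v − P_p = 442.1 − 150.0 = 292.16 MPa = 42375 psi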